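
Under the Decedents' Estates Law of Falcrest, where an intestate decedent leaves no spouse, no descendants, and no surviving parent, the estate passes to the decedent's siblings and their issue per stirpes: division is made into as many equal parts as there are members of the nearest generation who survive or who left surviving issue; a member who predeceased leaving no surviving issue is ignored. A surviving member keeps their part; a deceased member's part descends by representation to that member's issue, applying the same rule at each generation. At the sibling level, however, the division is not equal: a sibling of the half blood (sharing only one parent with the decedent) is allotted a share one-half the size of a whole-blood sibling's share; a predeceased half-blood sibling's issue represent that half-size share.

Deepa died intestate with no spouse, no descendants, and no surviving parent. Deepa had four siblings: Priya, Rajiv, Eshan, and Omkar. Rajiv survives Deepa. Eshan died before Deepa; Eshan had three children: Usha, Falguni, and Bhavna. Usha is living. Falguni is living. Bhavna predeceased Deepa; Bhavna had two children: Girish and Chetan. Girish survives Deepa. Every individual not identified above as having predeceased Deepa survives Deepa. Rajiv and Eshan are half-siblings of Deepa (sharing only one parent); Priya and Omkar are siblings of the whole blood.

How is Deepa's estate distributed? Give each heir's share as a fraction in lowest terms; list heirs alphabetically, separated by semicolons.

No spouse, descendants, or parent survives, so the estate passes to Deepa's siblings per stirpes.
Half-blood siblings count for one-half the weight of whole-blood siblings at the initial division.
Dividing 1 in proportion to weights (total weight 3): Priya (weight 1) → 1/3; Rajiv (weight 1/2) → 1/6; Eshan (weight 1/2) → 1/6; Omkar (weight 1) → 1/3.
Priya is living and takes 1/3.
Rajiv is living and takes 1/6.
Eshan predeceased; the 1/6 allotted to Eshan's branch passes to Eshan's issue by representation.
The 1/6 is divided into 3 equal shares of 1/18 among Usha, Falguni, Bhavna.
Usha is living and takes 1/18.
Falguni is living and takes 1/18.
Bhavna predeceased; the 1/18 allotted to Bhavna's branch passes to Bhavna's issue by representation.
The 1/18 is divided into 2 equal shares of 1/36 among Girish, Chetan.
Girish is living and takes 1/36.
Chetan is living and takes 1/36.
Omkar is living and takes 1/3.

Chetan 1/36; Falguni 1/18; Girish 1/36; Omkar 1/3; Priya 1/3; Rajiv 1/6; Usha 1/18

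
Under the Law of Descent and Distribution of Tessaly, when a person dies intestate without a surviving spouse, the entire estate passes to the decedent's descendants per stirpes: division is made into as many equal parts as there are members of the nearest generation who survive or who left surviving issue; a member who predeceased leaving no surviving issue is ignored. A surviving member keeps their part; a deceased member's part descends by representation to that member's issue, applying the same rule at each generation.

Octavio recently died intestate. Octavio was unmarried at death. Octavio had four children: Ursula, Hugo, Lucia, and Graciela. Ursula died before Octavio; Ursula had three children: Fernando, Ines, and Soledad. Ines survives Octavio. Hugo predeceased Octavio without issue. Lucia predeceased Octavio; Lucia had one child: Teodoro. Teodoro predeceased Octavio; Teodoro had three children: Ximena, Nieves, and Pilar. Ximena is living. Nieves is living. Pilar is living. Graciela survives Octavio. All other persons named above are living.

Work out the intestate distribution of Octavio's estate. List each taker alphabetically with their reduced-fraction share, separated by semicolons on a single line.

Fernando 1/9; Graciela 1/3; Ines 1/9; Nieves 1/9; Pilar 1/9; Soledad 1/9; Ximena 1/9

There is no surviving spouse, so the entire estate passes to Octavio's descendants per stirpes.
Hugo left no surviving issue, so that branch lapses and is disregarded.
The estate is divided into 3 equal shares of 1/3 among Ursula, Lucia, Graciela.
Ursula predeceased; the 1/3 allotted to Ursula's branch passes to Ursula's issue by representation.
The 1/3 is divided into 3 equal shares of 1/9 among Fernando, Ines, Soledad.
Fernando is living and takes 1/9.
Ines is living and takes 1/9.
Soledad is living and takes 1/9.
Lucia predeceased; the 1/3 allotted to Lucia's branch passes to Lucia's issue by representation.
Teodoro's line is the sole branch at this level, so the full 1/3 passes to Teodoro's issue by representation.
The 1/3 is divided into 3 equal shares of 1/9 among Ximena, Nieves, Pilar.
Ximena is living and takes 1/9.
Nieves is living and takes 1/9.
Pilar is living and takes 1/9.
Graciela is living and takes 1/3.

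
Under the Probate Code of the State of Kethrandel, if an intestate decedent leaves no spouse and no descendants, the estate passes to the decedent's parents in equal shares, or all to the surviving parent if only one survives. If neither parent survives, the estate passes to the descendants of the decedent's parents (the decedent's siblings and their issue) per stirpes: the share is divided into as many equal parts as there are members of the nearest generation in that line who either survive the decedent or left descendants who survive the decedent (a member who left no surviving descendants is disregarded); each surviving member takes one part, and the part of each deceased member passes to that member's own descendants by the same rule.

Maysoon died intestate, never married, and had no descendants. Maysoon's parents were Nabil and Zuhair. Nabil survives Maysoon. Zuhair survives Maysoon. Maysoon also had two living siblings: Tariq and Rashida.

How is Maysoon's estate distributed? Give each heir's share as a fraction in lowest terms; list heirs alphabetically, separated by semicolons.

Nabil 1/2; Zuhair 1/2

Both parents survive, so Nabil and Zuhair each take 1/2. The siblings take nothing because a surviving parent has priority.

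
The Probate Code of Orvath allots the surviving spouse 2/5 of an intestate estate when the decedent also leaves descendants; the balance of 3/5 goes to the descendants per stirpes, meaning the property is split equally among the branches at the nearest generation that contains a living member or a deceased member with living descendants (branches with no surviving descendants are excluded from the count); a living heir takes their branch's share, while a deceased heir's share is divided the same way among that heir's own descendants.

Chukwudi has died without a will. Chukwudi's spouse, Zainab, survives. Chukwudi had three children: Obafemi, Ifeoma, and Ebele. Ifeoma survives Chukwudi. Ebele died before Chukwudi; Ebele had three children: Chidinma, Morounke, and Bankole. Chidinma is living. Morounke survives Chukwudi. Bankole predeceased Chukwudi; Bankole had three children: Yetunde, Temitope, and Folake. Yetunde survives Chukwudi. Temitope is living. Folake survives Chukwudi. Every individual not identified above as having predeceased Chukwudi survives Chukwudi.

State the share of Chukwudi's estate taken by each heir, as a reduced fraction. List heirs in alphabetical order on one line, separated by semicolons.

Chidinma 1/15; Folake 1/45; Ifeoma 1/5; Morounke 1/15; Obafemi 1/5; Temitope 1/45; Yetunde 1/45; Zainab 2/5

Zainab, as surviving spouse, takes 2/5.
The remaining 3/5 passes to Chukwudi's descendants per stirpes.
The 3/5 is divided into 3 equal shares of 1/5 among Obafemi, Ifeoma, Ebele.
Obafemi is living and takes 1/5.
Ifeoma is living and takes 1/5.
Ebele predeceased; the 1/5 allotted to Ebele's branch passes to Ebele's issue by representation.
The 1/5 is divided into 3 equal shares of 1/15 among Chidinma, Morounke, Bankole.
Chidinma is living and takes 1/15.
Morounke is living and takes 1/15.
Bankole predeceased; the 1/15 allotted to Bankole's branch passes to Bankole's issue by representation.
The 1/15 is divided into 3 equal shares of 1/45 among Yetunde, Temitope, Folake.
Yetunde is living and takes 1/45.
Temitope is living and takes 1/45.
Folake is living and takes 1/45.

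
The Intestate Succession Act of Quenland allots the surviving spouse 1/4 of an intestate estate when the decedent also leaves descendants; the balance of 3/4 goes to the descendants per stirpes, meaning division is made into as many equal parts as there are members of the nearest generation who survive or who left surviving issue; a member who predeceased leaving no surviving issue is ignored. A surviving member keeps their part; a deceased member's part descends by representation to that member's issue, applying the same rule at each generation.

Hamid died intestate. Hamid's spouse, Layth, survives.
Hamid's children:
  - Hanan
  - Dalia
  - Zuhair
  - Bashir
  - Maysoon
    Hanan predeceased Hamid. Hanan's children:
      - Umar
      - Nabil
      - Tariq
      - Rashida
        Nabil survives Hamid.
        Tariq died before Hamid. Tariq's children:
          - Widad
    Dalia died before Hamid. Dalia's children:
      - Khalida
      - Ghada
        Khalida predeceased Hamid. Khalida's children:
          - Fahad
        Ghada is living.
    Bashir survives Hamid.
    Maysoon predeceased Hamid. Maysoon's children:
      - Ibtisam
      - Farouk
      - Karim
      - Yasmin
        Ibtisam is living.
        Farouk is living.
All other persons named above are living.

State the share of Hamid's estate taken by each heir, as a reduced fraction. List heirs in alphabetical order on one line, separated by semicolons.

Bashir 3/20; Fahad 3/40; Farouk 3/80; Ghada 3/40; Ibtisam 3/80; Karim 3/80; Layth 1/4; Nabil 3/80; Rashida 3/80; Umar 3/80; Widad 3/80; Yasmin 3/80; Zuhair 3/20

Layth, as surviving spouse, takes 1/4.
The remaining 3/4 passes to Hamid's descendants per stirpes.
The 3/4 is divided into 5 equal shares of 3/20 among Hanan, Dalia, Zuhair, Bashir, Maysoon.
Hanan predeceased; the 3/20 allotted to Hanan's branch passes to Hanan's issue by representation.
The 3/20 is divided into 4 equal shares of 3/80 among Umar, Nabil, Tariq, Rashida.
Umar is living and takes 3/80.
Nabil is living and takes 3/80.
Tariq predeceased; the 3/80 allotted to Tariq's branch passes to Tariq's issue by representation.
Widad is the sole taker at this level and receives the full 3/80.
Rashida is living and takes 3/80.
Dalia predeceased; the 3/20 allotted to Dalia's branch passes to Dalia's issue by representation.
The 3/20 is divided into 2 equal shares of 3/40 among Khalida, Ghada.
Khalida predeceased; the 3/40 allotted to Khalida's branch passes to Khalida's issue by representation.
Fahad is the sole taker at this level and receives the full 3/40.
Ghada is living and takes 3/40.
Zuhair is living and takes 3/20.
Bashir is living and takes 3/20.
Maysoon predeceased; the 3/20 allotted to Maysoon's branch passes to Maysoon's issue by representation.
The 3/20 is divided into 4 equal shares of 3/80 among Ibtisam, Farouk, Karim, Yasmin.
Ibtisam is living and takes 3/80.
Farouk is living and takes 3/80.
Karim is living and takes 3/80.
Yasmin is living and takes 3/80.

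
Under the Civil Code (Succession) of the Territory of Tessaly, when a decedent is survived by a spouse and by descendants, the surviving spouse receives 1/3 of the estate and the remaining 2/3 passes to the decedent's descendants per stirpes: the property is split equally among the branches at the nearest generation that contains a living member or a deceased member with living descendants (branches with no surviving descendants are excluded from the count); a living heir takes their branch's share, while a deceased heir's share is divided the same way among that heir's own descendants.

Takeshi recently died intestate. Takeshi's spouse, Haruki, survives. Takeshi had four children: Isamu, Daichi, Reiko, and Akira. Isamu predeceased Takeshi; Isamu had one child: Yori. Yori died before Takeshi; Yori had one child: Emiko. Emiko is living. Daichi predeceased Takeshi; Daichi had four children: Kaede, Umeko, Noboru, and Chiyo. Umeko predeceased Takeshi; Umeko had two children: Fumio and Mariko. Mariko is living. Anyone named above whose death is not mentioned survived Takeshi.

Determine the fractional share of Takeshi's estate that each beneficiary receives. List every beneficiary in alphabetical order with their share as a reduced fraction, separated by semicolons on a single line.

Akira 1/6; Chiyo 1/24; Emiko 1/6; Fumio 1/48; Haruki 1/3; Kaede 1/24; Mariko 1/48; Noboru 1/24; Reiko 1/6

Haruki, as surviving spouse, takes 1/3.
The remaining 2/3 passes to Takeshi's descendants per stirpes.
The 2/3 is divided into 4 equal shares of 1/6 among Isamu, Daichi, Reiko, Akira.
Isamu predeceased; the 1/6 allotted to Isamu's branch passes to Isamu's issue by representation.
Yori's line is the sole branch at this level, so the full 1/6 passes to Yori's issue by representation.
Emiko is the sole taker at this level and receives the full 1/6.
Daichi predeceased; the 1/6 allotted to Daichi's branch passes to Daichi's issue by representation.
The 1/6 is divided into 4 equal shares of 1/24 among Kaede, Umeko, Noboru, Chiyo.
Kaede is living and takes 1/24.
Umeko predeceased; the 1/24 allotted to Umeko's branch passes to Umeko's issue by representation.
The 1/24 is divided into 2 equal shares of 1/48 among Fumio, Mariko.
Fumio is living and takes 1/48.
Mariko is living and takes 1/48.
Noboru is living and takes 1/24.
Chiyo is living and takes 1/24.
Reiko is living and takes 1/6.
Akira is living and takes 1/6.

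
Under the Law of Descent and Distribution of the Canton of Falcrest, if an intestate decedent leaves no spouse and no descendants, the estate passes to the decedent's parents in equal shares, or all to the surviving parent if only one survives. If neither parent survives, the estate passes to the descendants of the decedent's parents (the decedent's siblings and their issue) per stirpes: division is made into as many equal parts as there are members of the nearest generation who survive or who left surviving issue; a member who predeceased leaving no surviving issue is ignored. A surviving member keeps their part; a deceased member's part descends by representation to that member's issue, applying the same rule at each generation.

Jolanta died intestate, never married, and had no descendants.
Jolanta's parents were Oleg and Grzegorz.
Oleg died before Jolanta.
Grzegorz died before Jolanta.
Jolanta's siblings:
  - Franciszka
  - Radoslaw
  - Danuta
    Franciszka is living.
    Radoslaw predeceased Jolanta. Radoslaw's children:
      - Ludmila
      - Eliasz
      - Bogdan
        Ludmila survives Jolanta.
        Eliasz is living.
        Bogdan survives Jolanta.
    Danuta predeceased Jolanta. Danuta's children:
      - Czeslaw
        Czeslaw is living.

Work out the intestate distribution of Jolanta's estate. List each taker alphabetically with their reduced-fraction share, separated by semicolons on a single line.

Bogdan 1/9; Czeslaw 1/3; Eliasz 1/9; Franciszka 1/3; Ludmila 1/9

Neither parent survives and there are no descendants, so the estate passes to Jolanta's siblings and their issue per stirpes.
The estate is divided into 3 equal shares of 1/3 among Franciszka, Radoslaw, Danuta.
Franciszka is living and takes 1/3.
Radoslaw predeceased; the 1/3 allotted to Radoslaw's branch passes to Radoslaw's issue by representation.
The 1/3 is divided into 3 equal shares of 1/9 among Ludmila, Eliasz, Bogdan.
Ludmila is living and takes 1/9.
Eliasz is living and takes 1/9.
Bogdan is living and takes 1/9.
Danuta predeceased; the 1/3 allotted to Danuta's branch passes to Danuta's issue by representation.
Czeslaw is the sole taker at this level and receives the full 1/3.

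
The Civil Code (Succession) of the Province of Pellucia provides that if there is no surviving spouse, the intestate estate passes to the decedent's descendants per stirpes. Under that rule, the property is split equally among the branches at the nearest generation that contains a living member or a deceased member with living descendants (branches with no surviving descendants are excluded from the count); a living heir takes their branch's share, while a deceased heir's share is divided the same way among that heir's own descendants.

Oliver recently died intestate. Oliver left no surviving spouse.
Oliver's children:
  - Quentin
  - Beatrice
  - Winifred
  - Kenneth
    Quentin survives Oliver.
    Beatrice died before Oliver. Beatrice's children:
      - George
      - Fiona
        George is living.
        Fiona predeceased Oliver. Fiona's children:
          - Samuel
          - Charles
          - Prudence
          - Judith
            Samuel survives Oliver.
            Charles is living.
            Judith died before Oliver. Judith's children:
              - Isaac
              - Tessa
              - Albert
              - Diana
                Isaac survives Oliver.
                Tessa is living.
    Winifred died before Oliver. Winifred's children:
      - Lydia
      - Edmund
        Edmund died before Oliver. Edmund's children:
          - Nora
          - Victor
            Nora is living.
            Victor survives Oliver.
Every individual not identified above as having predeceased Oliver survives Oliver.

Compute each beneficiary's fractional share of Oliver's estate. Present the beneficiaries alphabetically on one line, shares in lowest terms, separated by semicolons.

Albert 1/128; Charles 1/32; Diana 1/128; George 1/8; Isaac 1/128; Kenneth 1/4; Lydia 1/8; Nora 1/16; Prudence 1/32; Quentin 1/4; Samuel 1/32; Tessa 1/128; Victor 1/16

There is no surviving spouse, so the entire estate passes to Oliver's descendants per stirpes.
The estate is divided into 4 equal shares of 1/4 among Quentin, Beatrice, Winifred, Kenneth.
Quentin is living and takes 1/4.
Beatrice predeceased; the 1/4 allotted to Beatrice's branch passes to Beatrice's issue by representation.
The 1/4 is divided into 2 equal shares of 1/8 among George, Fiona.
George is living and takes 1/8.
Fiona predeceased; the 1/8 allotted to Fiona's branch passes to Fiona's issue by representation.
The 1/8 is divided into 4 equal shares of 1/32 among Samuel, Charles, Prudence, Judith.
Samuel is living and takes 1/32.
Charles is living and takes 1/32.
Prudence is living and takes 1/32.
Judith predeceased; the 1/32 allotted to Judith's branch passes to Judith's issue by representation.
The 1/32 is divided into 4 equal shares of 1/128 among Isaac, Tessa, Albert, Diana.
Isaac is living and takes 1/128.
Tessa is living and takes 1/128.
Albert is living and takes 1/128.
Diana is living and takes 1/128.
Winifred predeceased; the 1/4 allotted to Winifred's branch passes to Winifred's issue by representation.
The 1/4 is divided into 2 equal shares of 1/8 among Lydia, Edmund.
Lydia is living and takes 1/8.
Edmund predeceased; the 1/8 allotted to Edmund's branch passes to Edmund's issue by representation.
The 1/8 is divided into 2 equal shares of 1/16 among Nora, Victor.
Nora is living and takes 1/16.
Victor is living and takes 1/16.
Kenneth is living and takes 1/4.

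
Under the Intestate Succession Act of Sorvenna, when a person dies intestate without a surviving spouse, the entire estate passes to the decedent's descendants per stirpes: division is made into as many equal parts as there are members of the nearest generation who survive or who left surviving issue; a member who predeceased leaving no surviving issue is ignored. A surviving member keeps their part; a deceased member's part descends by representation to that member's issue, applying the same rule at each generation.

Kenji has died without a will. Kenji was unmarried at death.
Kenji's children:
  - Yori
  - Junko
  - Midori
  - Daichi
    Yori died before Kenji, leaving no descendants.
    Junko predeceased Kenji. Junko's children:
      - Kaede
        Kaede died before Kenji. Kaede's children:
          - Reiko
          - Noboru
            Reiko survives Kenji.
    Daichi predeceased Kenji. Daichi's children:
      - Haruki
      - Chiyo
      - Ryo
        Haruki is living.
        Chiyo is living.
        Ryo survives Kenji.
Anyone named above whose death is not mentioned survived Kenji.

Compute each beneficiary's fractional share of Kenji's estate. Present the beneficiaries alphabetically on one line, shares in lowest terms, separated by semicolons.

Chiyo 1/9; Haruki 1/9; Midori 1/3; Noboru 1/6; Reiko 1/6; Ryo 1/9

There is no surviving spouse, so the entire estate passes to Kenji's descendants per stirpes.
Yori left no surviving issue, so that branch lapses and is disregarded.
The estate is divided into 3 equal shares of 1/3 among Junko, Midori, Daichi.
Junko predeceased; the 1/3 allotted to Junko's branch passes to Junko's issue by representation.
Kaede's line is the sole branch at this level, so the full 1/3 passes to Kaede's issue by representation.
The 1/3 is divided into 2 equal shares of 1/6 among Reiko, Noboru.
Reiko is living and takes 1/6.
Noboru is living and takes 1/6.
Midori is living and takes 1/3.
Daichi predeceased; the 1/3 allotted to Daichi's branch passes to Daichi's issue by representation.
The 1/3 is divided into 3 equal shares of 1/9 among Haruki, Chiyo, Ryo.
Haruki is living and takes 1/9.
Chiyo is living and takes 1/9.
Ryo is living and takes 1/9.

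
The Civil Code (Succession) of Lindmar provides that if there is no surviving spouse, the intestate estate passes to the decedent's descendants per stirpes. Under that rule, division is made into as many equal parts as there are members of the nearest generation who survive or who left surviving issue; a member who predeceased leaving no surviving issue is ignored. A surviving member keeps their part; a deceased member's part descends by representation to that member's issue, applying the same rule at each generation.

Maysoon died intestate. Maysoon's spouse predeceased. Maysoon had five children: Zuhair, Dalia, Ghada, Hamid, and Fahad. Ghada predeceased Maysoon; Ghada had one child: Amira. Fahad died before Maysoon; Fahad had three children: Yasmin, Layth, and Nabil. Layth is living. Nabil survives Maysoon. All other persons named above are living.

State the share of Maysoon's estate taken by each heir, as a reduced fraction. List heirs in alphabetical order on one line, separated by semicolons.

Amira 1/5; Dalia 1/5; Hamid 1/5; Layth 1/15; Nabil 1/15; Yasmin 1/15; Zuhair 1/5

There is no surviving spouse, so the entire estate passes to Maysoon's descendants per stirpes.
The estate is divided into 5 equal shares of 1/5 among Zuhair, Dalia, Ghada, Hamid, Fahad.
Zuhair is living and takes 1/5.
Dalia is living and takes 1/5.
Ghada predeceased; the 1/5 allotted to Ghada's branch passes to Ghada's issue by representation.
Amira is the sole taker at this level and receives the full 1/5.
Hamid is living and takes 1/5.
Fahad predeceased; the 1/5 allotted to Fahad's branch passes to Fahad's issue by representation.
The 1/5 is divided into 3 equal shares of 1/15 among Yasmin, Layth, Nabil.
Yasmin is living and takes 1/15.
Layth is living and takes 1/15.
Nabil is living and takes 1/15.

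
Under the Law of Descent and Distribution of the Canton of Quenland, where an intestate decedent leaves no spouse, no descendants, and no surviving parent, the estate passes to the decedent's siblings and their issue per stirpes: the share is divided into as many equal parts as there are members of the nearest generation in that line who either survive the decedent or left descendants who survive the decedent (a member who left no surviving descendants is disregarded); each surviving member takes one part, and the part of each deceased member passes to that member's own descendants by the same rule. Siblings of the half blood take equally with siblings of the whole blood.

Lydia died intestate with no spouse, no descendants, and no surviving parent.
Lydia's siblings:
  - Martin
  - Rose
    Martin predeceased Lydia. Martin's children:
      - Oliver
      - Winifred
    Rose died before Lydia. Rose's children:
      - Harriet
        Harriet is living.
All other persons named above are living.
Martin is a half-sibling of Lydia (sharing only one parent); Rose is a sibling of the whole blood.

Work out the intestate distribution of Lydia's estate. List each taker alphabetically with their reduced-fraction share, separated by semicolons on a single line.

Harriet 1/2; Oliver 1/4; Winifred 1/4

No spouse, descendants, or parent survives, so the estate passes to Lydia's siblings per stirpes.
Half-blood and whole-blood siblings take equally under the stated rule.
The estate is divided into 2 equal shares of 1/2 among Martin, Rose.
Martin predeceased; the 1/2 allotted to Martin's branch passes to Martin's issue by representation.
The 1/2 is divided into 2 equal shares of 1/4 among Oliver, Winifred.
Oliver is living and takes 1/4.
Winifred is living and takes 1/4.
Rose predeceased; the 1/2 allotted to Rose's branch passes to Rose's issue by representation.
Harriet is the sole taker at this level and receives the full 1/2.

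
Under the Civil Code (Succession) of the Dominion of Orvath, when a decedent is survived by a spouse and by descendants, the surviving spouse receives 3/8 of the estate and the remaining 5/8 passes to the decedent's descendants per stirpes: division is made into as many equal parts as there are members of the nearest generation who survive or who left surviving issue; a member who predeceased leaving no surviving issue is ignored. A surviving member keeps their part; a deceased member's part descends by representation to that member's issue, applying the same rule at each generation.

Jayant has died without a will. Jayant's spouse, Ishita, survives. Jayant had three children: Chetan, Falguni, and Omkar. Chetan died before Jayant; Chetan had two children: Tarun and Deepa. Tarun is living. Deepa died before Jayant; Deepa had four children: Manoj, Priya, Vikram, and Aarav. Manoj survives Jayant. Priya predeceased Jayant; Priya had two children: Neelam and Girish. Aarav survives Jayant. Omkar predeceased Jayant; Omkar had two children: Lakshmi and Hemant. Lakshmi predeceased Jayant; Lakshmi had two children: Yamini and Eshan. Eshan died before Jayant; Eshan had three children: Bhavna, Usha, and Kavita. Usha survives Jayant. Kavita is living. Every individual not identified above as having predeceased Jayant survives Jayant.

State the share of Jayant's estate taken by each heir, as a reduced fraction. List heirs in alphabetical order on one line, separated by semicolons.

Aarav 5/192; Bhavna 5/288; Falguni 5/24; Girish 5/384; Hemant 5/48; Ishita 3/8; Kavita 5/288; Manoj 5/192; Neelam 5/384; Tarun 5/48; Usha 5/288; Vikram 5/192; Yamini 5/96

Ishita, as surviving spouse, takes 3/8.
The remaining 5/8 passes to Jayant's descendants per stirpes.
The 5/8 is divided into 3 equal shares of 5/24 among Chetan, Falguni, Omkar.
Chetan predeceased; the 5/24 allotted to Chetan's branch passes to Chetan's issue by representation.
The 5/24 is divided into 2 equal shares of 5/48 among Tarun, Deepa.
Tarun is living and takes 5/48.
Deepa predeceased; the 5/48 allotted to Deepa's branch passes to Deepa's issue by representation.
The 5/48 is divided into 4 equal shares of 5/192 among Manoj, Priya, Vikram, Aarav.
Manoj is living and takes 5/192.
Priya predeceased; the 5/192 allotted to Priya's branch passes to Priya's issue by representation.
The 5/192 is divided into 2 equal shares of 5/384 among Neelam, Girish.
Neelam is living and takes 5/384.
Girish is living and takes 5/384.
Vikram is living and takes 5/192.
Aarav is living and takes 5/192.
Falguni is living and takes 5/24.
Omkar predeceased; the 5/24 allotted to Omkar's branch passes to Omkar's issue by representation.
The 5/24 is divided into 2 equal shares of 5/48 among Lakshmi, Hemant.
Lakshmi predeceased; the 5/48 allotted to Lakshmi's branch passes to Lakshmi's issue by representation.
The 5/48 is divided into 2 equal shares of 5/96 among Yamini, Eshan.
Yamini is living and takes 5/96.
Eshan predeceased; the 5/96 allotted to Eshan's branch passes to Eshan's issue by representation.
The 5/96 is divided into 3 equal shares of 5/288 among Bhavna, Usha, Kavita.
Bhavna is living and takes 5/288.
Usha is living and takes 5/288.
Kavita is living and takes 5/288.
Hemant is living and takes 5/48.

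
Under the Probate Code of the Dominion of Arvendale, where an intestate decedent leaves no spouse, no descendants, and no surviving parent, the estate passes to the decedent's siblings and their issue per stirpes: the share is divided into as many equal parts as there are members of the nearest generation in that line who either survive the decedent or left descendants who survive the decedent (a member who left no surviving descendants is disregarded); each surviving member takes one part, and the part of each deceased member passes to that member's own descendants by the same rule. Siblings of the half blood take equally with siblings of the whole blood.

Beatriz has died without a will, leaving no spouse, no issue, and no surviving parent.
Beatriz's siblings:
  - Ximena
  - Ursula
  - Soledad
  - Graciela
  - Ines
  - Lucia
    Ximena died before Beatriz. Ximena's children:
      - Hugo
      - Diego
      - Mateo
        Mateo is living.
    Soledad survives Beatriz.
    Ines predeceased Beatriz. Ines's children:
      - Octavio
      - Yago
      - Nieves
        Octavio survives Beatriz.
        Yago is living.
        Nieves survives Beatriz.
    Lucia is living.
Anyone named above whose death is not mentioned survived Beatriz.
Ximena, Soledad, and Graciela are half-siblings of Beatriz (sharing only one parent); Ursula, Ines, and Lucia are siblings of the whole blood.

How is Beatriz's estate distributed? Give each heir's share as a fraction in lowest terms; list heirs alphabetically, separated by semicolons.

Diego 1/18; Graciela 1/6; Hugo 1/18; Lucia 1/6; Mateo 1/18; Nieves 1/18; Octavio 1/18; Soledad 1/6; Ursula 1/6; Yago 1/18

No spouse, descendants, or parent survives, so the estate passes to Beatriz's siblings per stirpes.
Half-blood and whole-blood siblings take equally under the stated rule.
The estate is divided into 6 equal shares of 1/6 among Ximena, Ursula, Soledad, Graciela, Ines, Lucia.
Ximena predeceased; the 1/6 allotted to Ximena's branch passes to Ximena's issue by representation.
The 1/6 is divided into 3 equal shares of 1/18 among Hugo, Diego, Mateo.
Hugo is living and takes 1/18.
Diego is living and takes 1/18.
Mateo is living and takes 1/18.
Ursula is living and takes 1/6.
Soledad is living and takes 1/6.
Graciela is living and takes 1/6.
Ines predeceased; the 1/6 allotted to Ines's branch passes to Ines's issue by representation.
The 1/6 is divided into 3 equal shares of 1/18 among Octavio, Yago, Nieves.
Octavio is living and takes 1/18.
Yago is living and takes 1/18.
Nieves is living and takes 1/18.
Lucia is living and takes 1/6.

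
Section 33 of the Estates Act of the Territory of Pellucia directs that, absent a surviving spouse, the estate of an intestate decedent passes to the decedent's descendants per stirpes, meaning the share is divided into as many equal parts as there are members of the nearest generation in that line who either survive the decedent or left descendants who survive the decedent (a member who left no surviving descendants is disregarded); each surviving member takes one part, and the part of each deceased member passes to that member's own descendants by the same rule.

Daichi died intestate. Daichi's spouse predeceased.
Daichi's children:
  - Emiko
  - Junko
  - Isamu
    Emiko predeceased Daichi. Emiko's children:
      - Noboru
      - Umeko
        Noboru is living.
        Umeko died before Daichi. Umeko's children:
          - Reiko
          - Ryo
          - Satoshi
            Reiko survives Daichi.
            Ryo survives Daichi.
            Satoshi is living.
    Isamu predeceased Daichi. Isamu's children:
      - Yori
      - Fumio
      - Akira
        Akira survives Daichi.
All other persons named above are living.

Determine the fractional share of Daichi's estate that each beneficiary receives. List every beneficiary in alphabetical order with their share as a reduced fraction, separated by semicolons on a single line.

There is no surviving spouse, so the entire estate passes to Daichi's descendants per stirpes.
The estate is divided into 3 equal shares of 1/3 among Emiko, Junko, Isamu.
Emiko predeceased; the 1/3 allotted to Emiko's branch passes to Emiko's issue by representation.
The 1/3 is divided into 2 equal shares of 1/6 among Noboru, Umeko.
Noboru is living and takes 1/6.
Umeko predeceased; the 1/6 allotted to Umeko's branch passes to Umeko's issue by representation.
The 1/6 is divided into 3 equal shares of 1/18 among Reiko, Ryo, Satoshi.
Reiko is living and takes 1/18.
Ryo is living and takes 1/18.
Satoshi is living and takes 1/18.
Junko is living and takes 1/3.
Isamu predeceased; the 1/3 allotted to Isamu's branch passes to Isamu's issue by representation.
The 1/3 is divided into 3 equal shares of 1/9 among Yori, Fumio, Akira.
Yori is living and takes 1/9.
Fumio is living and takes 1/9.
Akira is living and takes 1/9.

Akira 1/9; Fumio 1/9; Junko 1/3; Noboru 1/6; Reiko 1/18; Ryo 1/18; Satoshi 1/18; Yori 1/9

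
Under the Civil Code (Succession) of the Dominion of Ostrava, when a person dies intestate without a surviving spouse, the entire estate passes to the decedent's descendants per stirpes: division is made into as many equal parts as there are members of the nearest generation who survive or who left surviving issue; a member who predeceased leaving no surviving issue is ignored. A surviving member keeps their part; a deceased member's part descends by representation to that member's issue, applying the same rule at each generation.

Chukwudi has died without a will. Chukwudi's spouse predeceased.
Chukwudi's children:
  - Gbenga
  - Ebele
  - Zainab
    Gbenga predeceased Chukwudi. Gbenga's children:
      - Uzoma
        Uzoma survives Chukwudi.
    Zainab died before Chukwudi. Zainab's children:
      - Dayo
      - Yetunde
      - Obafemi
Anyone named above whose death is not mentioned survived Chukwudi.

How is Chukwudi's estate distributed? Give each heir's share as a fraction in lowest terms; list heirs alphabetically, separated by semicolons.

Dayo 1/9; Ebele 1/3; Obafemi 1/9; Uzoma 1/3; Yetunde 1/9

There is no surviving spouse, so the entire estate passes to Chukwudi's descendants per stirpes.
The estate is divided into 3 equal shares of 1/3 among Gbenga, Ebele, Zainab.
Gbenga predeceased; the 1/3 allotted to Gbenga's branch passes to Gbenga's issue by representation.
Uzoma is the sole taker at this level and receives the full 1/3.
Ebele is living and takes 1/3.
Zainab predeceased; the 1/3 allotted to Zainab's branch passes to Zainab's issue by representation.
The 1/3 is divided into 3 equal shares of 1/9 among Dayo, Yetunde, Obafemi.
Dayo is living and takes 1/9.
Yetunde is living and takes 1/9.
Obafemi is living and takes 1/9.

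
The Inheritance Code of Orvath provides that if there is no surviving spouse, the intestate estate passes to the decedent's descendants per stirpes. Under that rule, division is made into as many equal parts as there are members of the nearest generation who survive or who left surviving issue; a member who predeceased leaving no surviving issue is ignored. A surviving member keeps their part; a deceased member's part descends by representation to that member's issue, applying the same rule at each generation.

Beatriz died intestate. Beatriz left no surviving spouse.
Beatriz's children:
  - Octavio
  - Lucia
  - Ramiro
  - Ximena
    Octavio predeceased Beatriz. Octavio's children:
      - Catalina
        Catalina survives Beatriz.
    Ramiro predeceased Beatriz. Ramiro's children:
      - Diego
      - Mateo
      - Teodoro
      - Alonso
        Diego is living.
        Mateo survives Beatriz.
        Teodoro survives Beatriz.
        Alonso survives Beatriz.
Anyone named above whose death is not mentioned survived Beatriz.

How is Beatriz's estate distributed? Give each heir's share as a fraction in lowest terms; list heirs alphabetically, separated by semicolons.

There is no surviving spouse, so the entire estate passes to Beatriz's descendants per stirpes.
The estate is divided into 4 equal shares of 1/4 among Octavio, Lucia, Ramiro, Ximena.
Octavio predeceased; the 1/4 allotted to Octavio's branch passes to Octavio's issue by representation.
Catalina is the sole taker at this level and receives the full 1/4.
Lucia is living and takes 1/4.
Ramiro predeceased; the 1/4 allotted to Ramiro's branch passes to Ramiro's issue by representation.
The 1/4 is divided into 4 equal shares of 1/16 among Diego, Mateo, Teodoro, Alonso.
Diego is living and takes 1/16.
Mateo is living and takes 1/16.
Teodoro is living and takes 1/16.
Alonso is living and takes 1/16.
Ximena is living and takes 1/4.

Alonso 1/16; Catalina 1/4; Diego 1/16; Lucia 1/4; Mateo 1/16; Teodoro 1/16; Ximena 1/4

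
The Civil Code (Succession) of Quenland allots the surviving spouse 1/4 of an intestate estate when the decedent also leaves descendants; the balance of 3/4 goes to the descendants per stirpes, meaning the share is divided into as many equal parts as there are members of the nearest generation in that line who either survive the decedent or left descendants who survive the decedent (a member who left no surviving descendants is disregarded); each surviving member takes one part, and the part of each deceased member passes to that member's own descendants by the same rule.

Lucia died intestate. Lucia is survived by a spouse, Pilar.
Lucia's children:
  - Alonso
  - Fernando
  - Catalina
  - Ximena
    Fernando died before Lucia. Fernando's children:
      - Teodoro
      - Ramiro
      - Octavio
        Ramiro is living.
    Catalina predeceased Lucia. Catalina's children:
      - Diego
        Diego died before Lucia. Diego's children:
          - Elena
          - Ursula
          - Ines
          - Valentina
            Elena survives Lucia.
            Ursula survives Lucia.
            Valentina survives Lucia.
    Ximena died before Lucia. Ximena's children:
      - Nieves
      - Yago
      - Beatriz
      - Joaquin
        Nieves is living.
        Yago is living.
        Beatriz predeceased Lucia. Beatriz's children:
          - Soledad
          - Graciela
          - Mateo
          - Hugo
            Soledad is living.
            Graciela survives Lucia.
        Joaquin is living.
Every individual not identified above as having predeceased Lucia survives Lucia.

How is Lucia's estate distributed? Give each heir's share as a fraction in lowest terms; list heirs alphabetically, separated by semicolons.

Pilar, as surviving spouse, takes 1/4.
The remaining 3/4 passes to Lucia's descendants per stirpes.
The 3/4 is divided into 4 equal shares of 3/16 among Alonso, Fernando, Catalina, Ximena.
Alonso is living and takes 3/16.
Fernando predeceased; the 3/16 allotted to Fernando's branch passes to Fernando's issue by representation.
The 3/16 is divided into 3 equal shares of 1/16 among Teodoro, Ramiro, Octavio.
Teodoro is living and takes 1/16.
Ramiro is living and takes 1/16.
Octavio is living and takes 1/16.
Catalina predeceased; the 3/16 allotted to Catalina's branch passes to Catalina's issue by representation.
Diego's line is the sole branch at this level, so the full 3/16 passes to Diego's issue by representation.
The 3/16 is divided into 4 equal shares of 3/64 among Elena, Ursula, Ines, Valentina.
Elena is living and takes 3/64.
Ursula is living and takes 3/64.
Ines is living and takes 3/64.
Valentina is living and takes 3/64.
Ximena predeceased; the 3/16 allotted to Ximena's branch passes to Ximena's issue by representation.
The 3/16 is divided into 4 equal shares of 3/64 among Nieves, Yago, Beatriz, Joaquin.
Nieves is living and takes 3/64.
Yago is living and takes 3/64.
Beatriz predeceased; the 3/64 allotted to Beatriz's branch passes to Beatriz's issue by representation.
The 3/64 is divided into 4 equal shares of 3/256 among Soledad, Graciela, Mateo, Hugo.
Soledad is living and takes 3/256.
Graciela is living and takes 3/256.
Mateo is living and takes 3/256.
Hugo is living and takes 3/256.
Joaquin is living and takes 3/64.

Alonso 3/16; Elena 3/64; Graciela 3/256; Hugo 3/256; Ines 3/64; Joaquin 3/64; Mateo 3/256; Nieves 3/64; Octavio 1/16; Pilar 1/4; Ramiro 1/16; Soledad 3/256; Teodoro 1/16; Ursula 3/64; Valentina 3/64; Yago 3/64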